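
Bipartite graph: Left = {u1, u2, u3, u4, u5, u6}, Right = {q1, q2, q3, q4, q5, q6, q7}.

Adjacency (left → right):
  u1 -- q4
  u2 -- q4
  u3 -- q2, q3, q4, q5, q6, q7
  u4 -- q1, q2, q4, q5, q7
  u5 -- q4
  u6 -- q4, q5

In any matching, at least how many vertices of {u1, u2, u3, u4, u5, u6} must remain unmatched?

2

A valid assignment of size 4: u1-q4, u3-q6, u4-q7, u6-q5.
The set {u1, u2, u5} has only 1 neighbour ({q4}), so by Hall's theorem at most 4 of the 6 left vertices can be matched.
That matches 4 of the 6, leaving 2 unmatched; no matching can do better.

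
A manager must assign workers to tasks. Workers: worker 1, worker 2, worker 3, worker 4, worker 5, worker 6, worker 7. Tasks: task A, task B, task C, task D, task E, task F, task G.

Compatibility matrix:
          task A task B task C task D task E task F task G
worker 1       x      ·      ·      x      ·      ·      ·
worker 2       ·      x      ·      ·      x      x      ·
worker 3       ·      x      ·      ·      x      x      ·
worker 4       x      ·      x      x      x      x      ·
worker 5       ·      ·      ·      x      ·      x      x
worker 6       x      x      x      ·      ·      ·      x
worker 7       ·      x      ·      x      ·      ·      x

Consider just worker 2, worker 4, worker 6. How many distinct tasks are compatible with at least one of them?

7

The union of neighbours of {worker 2, worker 4, worker 6} is {task A, task B, task C, task D, task E, task F, task G}, which has 7 elements.
Since |N(S)| = 7 ≥ |S| = 3, Hall's condition holds for this subset.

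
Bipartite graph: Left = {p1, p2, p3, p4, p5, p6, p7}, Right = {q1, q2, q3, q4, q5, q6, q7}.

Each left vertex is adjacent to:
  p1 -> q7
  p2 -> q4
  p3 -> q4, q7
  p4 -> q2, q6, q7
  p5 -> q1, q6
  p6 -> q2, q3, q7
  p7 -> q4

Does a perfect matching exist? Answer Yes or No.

No

The set {p1, p2, p3, p7} has only 2 neighbours ({q4, q7}), so by Hall's theorem at most 5 of the 7 left vertices can be matched.
Hence no matching covers every left vertex.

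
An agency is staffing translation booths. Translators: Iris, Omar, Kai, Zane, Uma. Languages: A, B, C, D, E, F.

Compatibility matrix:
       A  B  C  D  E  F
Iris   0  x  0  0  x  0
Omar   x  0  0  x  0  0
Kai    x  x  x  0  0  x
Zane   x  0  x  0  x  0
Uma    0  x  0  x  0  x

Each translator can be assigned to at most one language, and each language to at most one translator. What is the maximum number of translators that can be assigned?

One maximum matching: Iris–E, Omar–D, Kai–F, Zane–C, Uma–B.
This saturates every translator, so 5 is the maximum.

5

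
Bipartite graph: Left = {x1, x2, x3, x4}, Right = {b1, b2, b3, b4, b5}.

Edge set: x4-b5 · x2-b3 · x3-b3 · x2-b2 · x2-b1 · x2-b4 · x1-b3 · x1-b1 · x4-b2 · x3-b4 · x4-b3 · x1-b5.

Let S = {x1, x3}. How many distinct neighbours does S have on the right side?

4

The union of neighbours of {x1, x3} is {b1, b3, b4, b5}, which has 4 elements.
Since |N(S)| = 4 ≥ |S| = 2, Hall's condition holds for this subset.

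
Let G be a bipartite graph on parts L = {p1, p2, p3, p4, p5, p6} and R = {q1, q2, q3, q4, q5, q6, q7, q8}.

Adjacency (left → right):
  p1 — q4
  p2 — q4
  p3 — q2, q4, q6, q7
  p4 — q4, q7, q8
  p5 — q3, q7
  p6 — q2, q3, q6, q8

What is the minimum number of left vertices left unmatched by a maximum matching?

1

For example, pair p1→q4, p3→q2, p4→q8, p5→q7, p6→q6.
The set {p1, p2} has only 1 neighbour ({q4}), so by Hall's theorem at most 5 of the 6 left vertices can be matched.
That matches 5 of the 6, leaving 1 unmatched; no matching can do better.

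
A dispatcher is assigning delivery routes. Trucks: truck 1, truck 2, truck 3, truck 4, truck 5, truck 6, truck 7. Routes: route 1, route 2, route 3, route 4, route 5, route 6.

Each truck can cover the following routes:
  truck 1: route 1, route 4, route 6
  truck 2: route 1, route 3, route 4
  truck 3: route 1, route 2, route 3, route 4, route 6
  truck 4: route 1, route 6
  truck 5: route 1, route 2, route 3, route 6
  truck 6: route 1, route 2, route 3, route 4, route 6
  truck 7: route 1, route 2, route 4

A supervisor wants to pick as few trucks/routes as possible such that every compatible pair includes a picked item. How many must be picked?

5

The 5 edges truck 1–route 4, truck 2–route 1, truck 3–route 3, truck 4–route 6, truck 5–route 2 form a matching, so any vertex cover needs at least 5 vertices (one per matched edge).
Conversely {route 1, route 2, route 3, route 4, route 6} meets every edge and has exactly 5 vertices, so 5 is optimal.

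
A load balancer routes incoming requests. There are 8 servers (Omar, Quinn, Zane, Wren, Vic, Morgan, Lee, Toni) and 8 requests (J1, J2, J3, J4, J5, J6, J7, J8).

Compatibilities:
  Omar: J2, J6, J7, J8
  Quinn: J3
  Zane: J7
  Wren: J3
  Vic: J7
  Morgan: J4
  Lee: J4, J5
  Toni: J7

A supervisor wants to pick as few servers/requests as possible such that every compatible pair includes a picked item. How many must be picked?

5

The 5 edges Omar–J6, Quinn–J3, Zane–J7, Morgan–J4, Lee–J5 form a matching, so any vertex cover needs at least 5 vertices (one per matched edge).
Conversely {Omar, Morgan, Lee, J3, J7} meets every edge and has exactly 5 vertices, so 5 is optimal.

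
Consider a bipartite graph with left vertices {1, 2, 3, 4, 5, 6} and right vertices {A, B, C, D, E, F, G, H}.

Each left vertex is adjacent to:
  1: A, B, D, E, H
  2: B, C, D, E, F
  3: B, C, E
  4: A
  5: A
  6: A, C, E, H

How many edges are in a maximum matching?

5

A valid assignment of size 5: 1–H, 2–B, 3–C, 4–A, 6–E.
The set {4, 5} has only 1 neighbour ({A}), so by Hall's theorem at most 5 of the 6 left vertices can be matched.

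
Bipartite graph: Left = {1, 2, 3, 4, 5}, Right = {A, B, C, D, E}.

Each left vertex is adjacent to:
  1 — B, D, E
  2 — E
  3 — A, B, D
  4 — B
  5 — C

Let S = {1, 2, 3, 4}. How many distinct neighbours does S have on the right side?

The union of neighbours of {1, 2, 3, 4} is {A, B, D, E}, which has 4 elements.
Since |N(S)| = 4 ≥ |S| = 4, Hall's condition holds for this subset.

4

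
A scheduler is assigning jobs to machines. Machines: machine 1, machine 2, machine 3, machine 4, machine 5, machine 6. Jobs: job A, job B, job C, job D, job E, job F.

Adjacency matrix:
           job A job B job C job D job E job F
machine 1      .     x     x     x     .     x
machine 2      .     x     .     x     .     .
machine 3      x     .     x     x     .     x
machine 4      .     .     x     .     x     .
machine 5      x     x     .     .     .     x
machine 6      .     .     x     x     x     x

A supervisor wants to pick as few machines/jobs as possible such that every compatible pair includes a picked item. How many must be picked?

{machine 1, machine 2, machine 3, machine 4, machine 5, machine 6} is a vertex cover of size 6: every edge has an endpoint in this set.
No smaller cover exists because machine 1–job C, machine 2–job D, machine 3–job A, machine 4–job E, machine 5–job B, machine 6–job F is a matching of size 6, and a cover must include an endpoint of each of these disjoint edges (König's theorem).

6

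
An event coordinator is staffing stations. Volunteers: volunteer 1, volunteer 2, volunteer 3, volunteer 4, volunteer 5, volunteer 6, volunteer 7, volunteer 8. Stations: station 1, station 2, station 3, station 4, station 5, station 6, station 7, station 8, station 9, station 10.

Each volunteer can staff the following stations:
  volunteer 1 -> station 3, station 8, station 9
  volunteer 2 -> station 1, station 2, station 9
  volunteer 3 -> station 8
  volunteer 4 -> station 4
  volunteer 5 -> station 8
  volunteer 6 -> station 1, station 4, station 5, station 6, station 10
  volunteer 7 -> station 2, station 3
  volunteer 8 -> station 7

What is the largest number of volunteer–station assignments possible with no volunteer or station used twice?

For example, pair volunteer 1–station 3, volunteer 2–station 1, volunteer 3–station 8, volunteer 4–station 4, volunteer 6–station 6, volunteer 7–station 2, volunteer 8–station 7.
The set {volunteer 3, volunteer 5} has only 1 neighbour ({station 8}), so by Hall's theorem at most 7 of the 8 volunteers can be matched.

7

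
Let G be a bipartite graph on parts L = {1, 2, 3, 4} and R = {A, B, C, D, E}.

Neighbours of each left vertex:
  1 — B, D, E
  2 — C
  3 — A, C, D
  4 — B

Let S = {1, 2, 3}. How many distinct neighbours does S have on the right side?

5

The union of neighbours of {1, 2, 3} is {A, B, C, D, E}, which has 5 elements.
Since |N(S)| = 5 ≥ |S| = 3, Hall's condition holds for this subset.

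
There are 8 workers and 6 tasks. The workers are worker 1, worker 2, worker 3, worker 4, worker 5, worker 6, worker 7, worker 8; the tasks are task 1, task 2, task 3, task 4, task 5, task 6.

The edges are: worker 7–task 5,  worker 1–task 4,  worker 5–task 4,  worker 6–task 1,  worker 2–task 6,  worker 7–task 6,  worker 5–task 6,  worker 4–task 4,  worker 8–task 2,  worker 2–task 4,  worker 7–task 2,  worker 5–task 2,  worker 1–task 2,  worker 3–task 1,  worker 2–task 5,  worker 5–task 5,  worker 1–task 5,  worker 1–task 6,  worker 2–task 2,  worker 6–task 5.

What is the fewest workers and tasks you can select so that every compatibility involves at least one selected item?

A maximum matching has 5 edges (e.g. worker 1–task 5, worker 2–task 6, worker 3–task 1, worker 4–task 4, worker 5–task 2).
By König's theorem the minimum vertex cover has the same size. One such cover is {task 1, task 2, task 4, task 5, task 6}.

5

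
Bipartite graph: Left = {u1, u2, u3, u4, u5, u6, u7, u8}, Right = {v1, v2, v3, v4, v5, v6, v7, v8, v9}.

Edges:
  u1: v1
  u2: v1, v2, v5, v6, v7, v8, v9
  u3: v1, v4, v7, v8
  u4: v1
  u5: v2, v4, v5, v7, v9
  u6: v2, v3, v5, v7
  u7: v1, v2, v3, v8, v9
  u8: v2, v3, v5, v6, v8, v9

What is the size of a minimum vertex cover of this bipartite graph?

7

The 7 edges u1–v1, u2–v8, u3–v4, u5–v5, u6–v7, u7–v2, u8–v3 form a matching, so any vertex cover needs at least 7 vertices (one per matched edge).
Conversely {u2, u3, u5, u6, u7, u8, v1} meets every edge and has exactly 7 vertices, so 7 is optimal.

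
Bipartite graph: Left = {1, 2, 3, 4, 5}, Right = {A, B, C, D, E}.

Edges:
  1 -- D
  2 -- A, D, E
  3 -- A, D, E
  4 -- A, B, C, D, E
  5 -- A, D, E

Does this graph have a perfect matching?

The set {1, 2, 3, 5} has only 3 neighbours ({A, D, E}), so by Hall's theorem at most 4 of the 5 left vertices can be matched.
Hence no matching covers every left vertex.

No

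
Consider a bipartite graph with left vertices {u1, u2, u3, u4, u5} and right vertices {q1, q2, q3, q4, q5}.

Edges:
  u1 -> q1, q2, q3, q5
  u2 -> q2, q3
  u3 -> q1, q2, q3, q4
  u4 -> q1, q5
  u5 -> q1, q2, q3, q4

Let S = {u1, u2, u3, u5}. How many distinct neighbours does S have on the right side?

The union of neighbours of {u1, u2, u3, u5} is {q1, q2, q3, q4, q5}, which has 5 elements.
Since |N(S)| = 5 ≥ |S| = 4, Hall's condition holds for this subset.

5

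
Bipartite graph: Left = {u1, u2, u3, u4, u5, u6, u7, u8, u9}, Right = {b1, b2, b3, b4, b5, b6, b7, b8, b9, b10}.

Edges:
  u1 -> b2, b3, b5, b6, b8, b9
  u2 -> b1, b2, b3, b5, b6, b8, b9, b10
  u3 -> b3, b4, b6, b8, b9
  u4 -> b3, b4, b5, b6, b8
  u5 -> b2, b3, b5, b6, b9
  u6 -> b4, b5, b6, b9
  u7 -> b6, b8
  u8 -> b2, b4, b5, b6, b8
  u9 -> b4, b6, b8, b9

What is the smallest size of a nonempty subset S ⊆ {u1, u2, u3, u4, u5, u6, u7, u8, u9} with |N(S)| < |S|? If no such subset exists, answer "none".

Take S = {u1, u3, u4, u5, u6, u7, u8, u9}. Its neighbourhood is {b2, b3, b4, b5, b6, b8, b9}, so |N(S)| = 7 < |S| = 8.
Every subset of size less than 8 has at least as many neighbours as members, so 8 is the minimum.

8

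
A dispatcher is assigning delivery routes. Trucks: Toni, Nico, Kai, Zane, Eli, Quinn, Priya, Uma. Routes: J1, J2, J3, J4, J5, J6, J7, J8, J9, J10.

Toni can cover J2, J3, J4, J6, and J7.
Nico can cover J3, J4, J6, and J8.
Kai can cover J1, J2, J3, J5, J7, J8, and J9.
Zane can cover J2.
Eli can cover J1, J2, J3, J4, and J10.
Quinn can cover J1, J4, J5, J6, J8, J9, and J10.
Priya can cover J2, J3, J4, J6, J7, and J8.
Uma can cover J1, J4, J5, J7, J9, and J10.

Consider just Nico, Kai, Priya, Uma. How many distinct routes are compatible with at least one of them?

10

The union of neighbours of {Nico, Kai, Priya, Uma} is {J1, J2, J3, J4, J5, J6, J7, J8, J9, J10}, which has 10 elements.
Since |N(S)| = 10 ≥ |S| = 4, Hall's condition holds for this subset.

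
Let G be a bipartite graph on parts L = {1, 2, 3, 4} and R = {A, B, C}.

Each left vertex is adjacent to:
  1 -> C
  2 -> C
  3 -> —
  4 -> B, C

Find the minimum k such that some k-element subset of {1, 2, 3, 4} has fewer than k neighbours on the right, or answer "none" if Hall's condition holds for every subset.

1

Take S = {3}. Its neighbourhood is {}, so |N(S)| = 0 < |S| = 1.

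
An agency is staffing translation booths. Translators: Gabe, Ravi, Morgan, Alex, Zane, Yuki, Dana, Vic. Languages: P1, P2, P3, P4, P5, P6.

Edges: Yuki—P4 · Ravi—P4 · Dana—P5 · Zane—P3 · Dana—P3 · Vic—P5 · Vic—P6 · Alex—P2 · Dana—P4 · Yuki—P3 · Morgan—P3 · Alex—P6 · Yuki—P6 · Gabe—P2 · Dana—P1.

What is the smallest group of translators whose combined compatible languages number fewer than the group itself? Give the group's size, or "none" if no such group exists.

2

Take S = {Morgan, Zane}. Its neighbourhood is {P3}, so |N(S)| = 1 < |S| = 2.
No single vertex violates Hall's condition since each has at least one neighbour, so 2 is the minimum.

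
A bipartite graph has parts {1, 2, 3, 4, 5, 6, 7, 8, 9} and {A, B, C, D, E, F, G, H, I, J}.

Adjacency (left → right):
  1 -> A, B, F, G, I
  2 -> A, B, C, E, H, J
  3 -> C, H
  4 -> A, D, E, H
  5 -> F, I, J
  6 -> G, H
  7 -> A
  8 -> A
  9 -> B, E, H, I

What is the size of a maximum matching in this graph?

8

One maximum matching: 1→G, 2→J, 3→C, 4→E, 5→F, 6→H, 7→A, 9→B.
The set {7, 8} has only 1 neighbour ({A}), so by Hall's theorem at most 8 of the 9 left vertices can be matched.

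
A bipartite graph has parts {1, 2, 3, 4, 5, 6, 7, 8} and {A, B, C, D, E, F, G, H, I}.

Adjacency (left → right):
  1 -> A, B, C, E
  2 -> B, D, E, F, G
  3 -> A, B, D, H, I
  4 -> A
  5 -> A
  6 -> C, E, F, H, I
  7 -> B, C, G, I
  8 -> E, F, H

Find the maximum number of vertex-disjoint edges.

For example, pair 1–B, 2–G, 3–D, 4–A, 6–E, 7–C, 8–H.
The set {4, 5} has only 1 neighbour ({A}), so by Hall's theorem at most 7 of the 8 left vertices can be matched.

7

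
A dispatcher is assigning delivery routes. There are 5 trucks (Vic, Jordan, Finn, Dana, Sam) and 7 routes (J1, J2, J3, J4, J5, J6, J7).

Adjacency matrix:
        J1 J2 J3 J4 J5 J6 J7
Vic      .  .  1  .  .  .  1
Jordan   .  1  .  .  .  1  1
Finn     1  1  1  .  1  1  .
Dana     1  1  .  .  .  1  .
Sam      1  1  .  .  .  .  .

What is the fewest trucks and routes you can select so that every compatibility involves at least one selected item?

The 5 edges Vic–J3, Jordan–J7, Finn–J2, Dana–J6, Sam–J1 form a matching, so any vertex cover needs at least 5 vertices (one per matched edge).
Conversely {Vic, Jordan, Finn, Dana, Sam} meets every edge and has exactly 5 vertices, so 5 is optimal.

5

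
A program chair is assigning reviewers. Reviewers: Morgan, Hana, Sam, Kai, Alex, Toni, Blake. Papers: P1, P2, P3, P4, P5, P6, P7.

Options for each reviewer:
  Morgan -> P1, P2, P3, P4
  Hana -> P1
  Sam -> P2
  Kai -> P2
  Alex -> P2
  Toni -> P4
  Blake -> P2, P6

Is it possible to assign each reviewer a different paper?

The set {Sam, Kai, Alex} has only 1 neighbour ({P2}), so by Hall's theorem at most 5 of the 7 reviewers can be matched.
Hence no matching covers every reviewer.

No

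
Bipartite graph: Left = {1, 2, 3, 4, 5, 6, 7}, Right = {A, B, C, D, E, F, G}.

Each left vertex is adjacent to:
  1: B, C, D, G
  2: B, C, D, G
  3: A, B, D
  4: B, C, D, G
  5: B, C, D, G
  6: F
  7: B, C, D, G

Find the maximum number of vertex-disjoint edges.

6

A valid assignment of size 6: 1–D, 2–C, 3–A, 4–G, 5–B, 6–F.
The set {1, 2, 4, 5, 7} has only 4 neighbours ({B, C, D, G}), so by Hall's theorem at most 6 of the 7 left vertices can be matched.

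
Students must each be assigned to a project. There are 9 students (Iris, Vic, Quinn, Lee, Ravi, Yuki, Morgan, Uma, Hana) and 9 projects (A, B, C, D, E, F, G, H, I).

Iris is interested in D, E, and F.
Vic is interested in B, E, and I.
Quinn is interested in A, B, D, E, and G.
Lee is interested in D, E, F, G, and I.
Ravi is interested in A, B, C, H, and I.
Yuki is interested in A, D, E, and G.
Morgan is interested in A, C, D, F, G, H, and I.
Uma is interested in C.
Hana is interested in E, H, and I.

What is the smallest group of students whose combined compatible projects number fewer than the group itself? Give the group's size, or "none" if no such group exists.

A matching saturating every student exists, for instance Iris→F, Vic→I, Quinn→B, Lee→G, Ravi→H, Yuki→D, Morgan→A, Uma→C, Hana→E.
By Hall's marriage theorem, this means |N(S)| ≥ |S| for every subset S, so no violating subset exists.

none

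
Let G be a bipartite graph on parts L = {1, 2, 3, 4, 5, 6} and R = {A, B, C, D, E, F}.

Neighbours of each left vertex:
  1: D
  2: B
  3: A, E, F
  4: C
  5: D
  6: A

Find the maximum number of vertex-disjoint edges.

One maximum matching: 1-D, 2-B, 3-E, 4-C, 6-A.
The set {1, 5} has only 1 neighbour ({D}), so by Hall's theorem at most 5 of the 6 left vertices can be matched.

5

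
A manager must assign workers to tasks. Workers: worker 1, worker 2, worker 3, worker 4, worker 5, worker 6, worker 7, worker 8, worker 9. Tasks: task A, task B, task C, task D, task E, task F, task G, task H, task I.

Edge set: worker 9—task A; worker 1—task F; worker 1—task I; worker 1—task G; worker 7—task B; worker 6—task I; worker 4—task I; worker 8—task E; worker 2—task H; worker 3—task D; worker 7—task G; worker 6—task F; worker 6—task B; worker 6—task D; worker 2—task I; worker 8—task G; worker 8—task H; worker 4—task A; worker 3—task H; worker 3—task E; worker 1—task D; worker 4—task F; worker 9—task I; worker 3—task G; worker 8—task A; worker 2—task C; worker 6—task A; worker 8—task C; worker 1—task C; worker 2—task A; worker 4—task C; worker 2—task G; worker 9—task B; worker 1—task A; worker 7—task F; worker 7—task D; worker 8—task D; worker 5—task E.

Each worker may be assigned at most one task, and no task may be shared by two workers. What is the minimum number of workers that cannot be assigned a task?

A valid assignment of size 9: worker 1–task F, worker 2–task G, worker 3–task H, worker 4–task C, worker 5–task E, worker 6–task I, worker 7–task B, worker 8–task D, worker 9–task A.
This saturates every worker, so 9 is the maximum.
That matches 9 of the 9, leaving 0 unmatched; no matching can do better.

0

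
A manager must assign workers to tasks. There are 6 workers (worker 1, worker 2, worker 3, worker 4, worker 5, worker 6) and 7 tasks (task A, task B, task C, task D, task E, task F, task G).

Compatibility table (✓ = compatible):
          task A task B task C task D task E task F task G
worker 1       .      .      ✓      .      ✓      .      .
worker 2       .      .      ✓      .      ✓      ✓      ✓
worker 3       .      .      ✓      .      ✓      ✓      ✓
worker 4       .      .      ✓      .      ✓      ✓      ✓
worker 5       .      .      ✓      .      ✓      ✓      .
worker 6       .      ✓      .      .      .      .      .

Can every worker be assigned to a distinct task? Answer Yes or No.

The set {worker 1, worker 2, worker 3, worker 4, worker 5} has only 4 neighbours ({task C, task E, task F, task G}), so by Hall's theorem at most 5 of the 6 workers can be matched.
Hence no matching covers every worker.

No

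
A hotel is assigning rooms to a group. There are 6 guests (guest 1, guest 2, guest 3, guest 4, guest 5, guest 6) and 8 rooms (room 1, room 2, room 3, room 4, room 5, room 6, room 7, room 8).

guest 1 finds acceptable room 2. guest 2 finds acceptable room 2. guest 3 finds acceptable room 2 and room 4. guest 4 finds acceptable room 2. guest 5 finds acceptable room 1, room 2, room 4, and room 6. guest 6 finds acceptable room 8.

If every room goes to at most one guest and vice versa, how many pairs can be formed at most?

For example, pair guest 1–room 2, guest 3–room 4, guest 5–room 6, guest 6–room 8.
The set {guest 1, guest 2, guest 4} has only 1 neighbour ({room 2}), so by Hall's theorem at most 4 of the 6 guests can be matched.

4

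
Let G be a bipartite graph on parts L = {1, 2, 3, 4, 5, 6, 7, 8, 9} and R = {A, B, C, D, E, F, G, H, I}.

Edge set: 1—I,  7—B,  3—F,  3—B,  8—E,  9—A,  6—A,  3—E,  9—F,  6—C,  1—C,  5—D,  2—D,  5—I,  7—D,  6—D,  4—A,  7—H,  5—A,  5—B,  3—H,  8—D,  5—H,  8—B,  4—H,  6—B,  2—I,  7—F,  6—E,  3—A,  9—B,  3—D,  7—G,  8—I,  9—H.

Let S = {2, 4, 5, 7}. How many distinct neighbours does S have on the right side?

The union of neighbours of {2, 4, 5, 7} is {A, B, D, F, G, H, I}, which has 7 elements.
Since |N(S)| = 7 ≥ |S| = 4, Hall's condition holds for this subset.

7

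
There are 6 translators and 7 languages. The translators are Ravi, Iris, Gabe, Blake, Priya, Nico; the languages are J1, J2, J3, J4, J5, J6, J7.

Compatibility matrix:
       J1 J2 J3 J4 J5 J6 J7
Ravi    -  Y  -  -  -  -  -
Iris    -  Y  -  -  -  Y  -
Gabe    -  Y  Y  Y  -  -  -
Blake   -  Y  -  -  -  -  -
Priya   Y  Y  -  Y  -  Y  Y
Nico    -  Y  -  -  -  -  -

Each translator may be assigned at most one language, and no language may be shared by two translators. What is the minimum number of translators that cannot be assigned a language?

A valid assignment of size 4: Ravi-J2, Iris-J6, Gabe-J3, Priya-J7.
The set {Ravi, Blake, Nico} has only 1 neighbour ({J2}), so by Hall's theorem at most 4 of the 6 translators can be matched.
That matches 4 of the 6, leaving 2 unmatched; no matching can do better.

2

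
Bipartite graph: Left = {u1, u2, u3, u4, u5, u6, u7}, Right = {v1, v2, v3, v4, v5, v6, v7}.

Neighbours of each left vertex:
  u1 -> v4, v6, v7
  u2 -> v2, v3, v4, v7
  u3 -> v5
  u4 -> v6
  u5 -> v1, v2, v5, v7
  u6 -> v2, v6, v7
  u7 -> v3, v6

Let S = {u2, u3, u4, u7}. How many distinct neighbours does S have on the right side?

6

The union of neighbours of {u2, u3, u4, u7} is {v2, v3, v4, v5, v6, v7}, which has 6 elements.
Since |N(S)| = 6 ≥ |S| = 4, Hall's condition holds for this subset.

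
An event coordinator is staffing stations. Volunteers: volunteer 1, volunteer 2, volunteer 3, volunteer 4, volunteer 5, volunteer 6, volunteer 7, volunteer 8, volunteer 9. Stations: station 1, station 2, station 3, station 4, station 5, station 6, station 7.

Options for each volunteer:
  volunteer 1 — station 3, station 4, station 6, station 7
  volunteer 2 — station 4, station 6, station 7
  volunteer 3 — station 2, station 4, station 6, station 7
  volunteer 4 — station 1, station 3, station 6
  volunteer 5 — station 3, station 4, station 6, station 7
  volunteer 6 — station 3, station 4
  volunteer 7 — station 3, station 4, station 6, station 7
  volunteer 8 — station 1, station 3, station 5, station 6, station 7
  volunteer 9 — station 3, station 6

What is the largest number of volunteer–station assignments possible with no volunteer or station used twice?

One maximum matching: volunteer 1-station 4, volunteer 2-station 6, volunteer 3-station 2, volunteer 4-station 1, volunteer 5-station 7, volunteer 6-station 3, volunteer 8-station 5.
The set {volunteer 1, volunteer 2, volunteer 5, volunteer 6, volunteer 7, volunteer 9} has only 4 neighbours ({station 3, station 4, station 6, station 7}), so by Hall's theorem at most 7 of the 9 volunteers can be matched.

7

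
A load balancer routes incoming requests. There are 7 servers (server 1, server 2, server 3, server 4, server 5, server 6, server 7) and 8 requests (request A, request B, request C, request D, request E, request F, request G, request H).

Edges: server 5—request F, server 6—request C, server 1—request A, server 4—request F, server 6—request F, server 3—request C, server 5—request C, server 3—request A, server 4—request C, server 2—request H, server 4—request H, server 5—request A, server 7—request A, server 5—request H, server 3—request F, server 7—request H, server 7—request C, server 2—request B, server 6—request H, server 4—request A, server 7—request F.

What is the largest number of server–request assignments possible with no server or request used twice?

5

For example, pair server 1-request A, server 2-request B, server 3-request C, server 4-request H, server 5-request F.
The set {server 1, server 3, server 4, server 5, server 6, server 7} has only 4 neighbours ({request A, request C, request F, request H}), so by Hall's theorem at most 5 of the 7 servers can be matched.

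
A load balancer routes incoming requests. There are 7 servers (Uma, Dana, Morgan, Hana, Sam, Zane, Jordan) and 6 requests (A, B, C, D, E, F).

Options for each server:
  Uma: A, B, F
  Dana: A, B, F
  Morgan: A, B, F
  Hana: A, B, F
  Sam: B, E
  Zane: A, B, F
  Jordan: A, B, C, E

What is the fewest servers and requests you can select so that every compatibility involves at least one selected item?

5

{Sam, Jordan, A, B, F} is a vertex cover of size 5: every edge has an endpoint in this set.
No smaller cover exists because Uma–A, Dana–F, Morgan–B, Sam–E, Jordan–C is a matching of size 5, and a cover must include an endpoint of each of these disjoint edges (König's theorem).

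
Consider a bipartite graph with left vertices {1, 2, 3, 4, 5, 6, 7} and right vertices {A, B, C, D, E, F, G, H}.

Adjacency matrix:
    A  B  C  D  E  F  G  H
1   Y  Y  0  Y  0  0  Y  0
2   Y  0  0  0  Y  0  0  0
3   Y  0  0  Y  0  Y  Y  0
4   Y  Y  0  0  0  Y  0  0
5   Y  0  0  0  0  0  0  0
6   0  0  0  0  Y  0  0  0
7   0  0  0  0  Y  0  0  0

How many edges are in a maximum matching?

5

For example, pair 1-G, 2-E, 3-F, 4-B, 5-A.
The set {2, 5, 6, 7} has only 2 neighbours ({A, E}), so by Hall's theorem at most 5 of the 7 left vertices can be matched.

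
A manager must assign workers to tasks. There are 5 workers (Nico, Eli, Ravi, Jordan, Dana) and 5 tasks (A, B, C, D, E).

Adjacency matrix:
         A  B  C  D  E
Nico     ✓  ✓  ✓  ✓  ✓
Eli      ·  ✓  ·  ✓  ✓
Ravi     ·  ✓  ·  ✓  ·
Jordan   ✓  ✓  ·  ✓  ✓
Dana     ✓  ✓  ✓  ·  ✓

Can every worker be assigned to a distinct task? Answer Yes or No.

Yes

For example, pair Nico-C, Eli-E, Ravi-D, Jordan-A, Dana-B.
Every worker is matched, so this is a perfect matching.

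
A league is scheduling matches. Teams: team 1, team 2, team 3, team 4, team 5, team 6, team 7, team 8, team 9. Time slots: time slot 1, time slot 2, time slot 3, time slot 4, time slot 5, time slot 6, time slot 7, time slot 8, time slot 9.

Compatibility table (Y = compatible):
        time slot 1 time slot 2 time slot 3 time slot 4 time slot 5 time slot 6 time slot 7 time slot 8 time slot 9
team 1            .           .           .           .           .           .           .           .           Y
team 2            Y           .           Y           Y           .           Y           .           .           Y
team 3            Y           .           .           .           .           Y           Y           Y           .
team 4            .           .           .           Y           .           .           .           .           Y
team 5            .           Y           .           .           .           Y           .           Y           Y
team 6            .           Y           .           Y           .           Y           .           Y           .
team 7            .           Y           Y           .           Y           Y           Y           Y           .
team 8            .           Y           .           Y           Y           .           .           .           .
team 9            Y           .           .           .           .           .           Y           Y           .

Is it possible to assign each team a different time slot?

Yes

One maximum matching: team 1→time slot 9, team 2→time slot 3, team 3→time slot 1, team 4→time slot 4, team 5→time slot 2, team 6→time slot 6, team 7→time slot 7, team 8→time slot 5, team 9→time slot 8.
All 9 teams are covered.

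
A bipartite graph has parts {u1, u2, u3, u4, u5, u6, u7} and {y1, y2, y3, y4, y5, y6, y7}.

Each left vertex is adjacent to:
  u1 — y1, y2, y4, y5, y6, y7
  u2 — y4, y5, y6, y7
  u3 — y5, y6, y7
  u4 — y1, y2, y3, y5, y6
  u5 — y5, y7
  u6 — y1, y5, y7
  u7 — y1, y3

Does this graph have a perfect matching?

For example, pair u1→y2, u2→y4, u3→y5, u4→y6, u5→y7, u6→y1, u7→y3.
Every left vertex is matched, so this is a perfect matching.

Yes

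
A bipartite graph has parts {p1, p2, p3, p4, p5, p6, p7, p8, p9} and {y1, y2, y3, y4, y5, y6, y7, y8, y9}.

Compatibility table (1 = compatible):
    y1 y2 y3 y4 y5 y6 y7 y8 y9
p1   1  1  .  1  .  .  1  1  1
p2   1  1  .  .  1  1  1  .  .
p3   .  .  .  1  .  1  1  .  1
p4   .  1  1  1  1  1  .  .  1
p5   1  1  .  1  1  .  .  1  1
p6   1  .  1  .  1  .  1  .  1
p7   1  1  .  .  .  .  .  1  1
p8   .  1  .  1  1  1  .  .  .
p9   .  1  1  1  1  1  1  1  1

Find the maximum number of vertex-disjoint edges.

A valid assignment of size 9: p1-y8, p2-y5, p3-y9, p4-y3, p5-y4, p6-y7, p7-y1, p8-y2, p9-y6.
All 9 left vertices are matched, so no larger matching exists.

9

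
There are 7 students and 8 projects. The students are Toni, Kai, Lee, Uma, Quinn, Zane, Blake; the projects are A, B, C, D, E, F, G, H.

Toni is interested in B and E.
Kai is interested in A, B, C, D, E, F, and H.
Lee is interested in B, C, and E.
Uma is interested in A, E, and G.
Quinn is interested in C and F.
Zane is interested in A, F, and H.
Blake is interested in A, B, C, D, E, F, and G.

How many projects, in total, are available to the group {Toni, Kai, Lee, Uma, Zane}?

The union of neighbours of {Toni, Kai, Lee, Uma, Zane} is {A, B, C, D, E, F, G, H}, which has 8 elements.
Since |N(S)| = 8 ≥ |S| = 5, Hall's condition holds for this subset.

8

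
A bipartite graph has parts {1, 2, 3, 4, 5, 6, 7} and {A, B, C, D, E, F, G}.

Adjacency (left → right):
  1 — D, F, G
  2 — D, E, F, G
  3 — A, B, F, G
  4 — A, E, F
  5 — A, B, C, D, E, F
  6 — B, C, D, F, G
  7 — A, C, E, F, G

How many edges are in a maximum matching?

7

For example, pair 1→D, 2→E, 3→F, 4→A, 5→C, 6→B, 7→G.
This saturates every left vertex, so 7 is the maximum.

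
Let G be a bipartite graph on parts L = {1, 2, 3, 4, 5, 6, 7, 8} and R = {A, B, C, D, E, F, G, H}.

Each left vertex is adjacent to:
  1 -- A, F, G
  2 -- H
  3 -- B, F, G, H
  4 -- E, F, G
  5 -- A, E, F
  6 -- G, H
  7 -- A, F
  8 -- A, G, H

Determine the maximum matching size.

A valid assignment of size 6: 1-A, 2-H, 3-B, 4-E, 5-F, 6-G.
The set {1, 2, 4, 5, 6, 7, 8} has only 5 neighbours ({A, E, F, G, H}), so by Hall's theorem at most 6 of the 8 left vertices can be matched.

6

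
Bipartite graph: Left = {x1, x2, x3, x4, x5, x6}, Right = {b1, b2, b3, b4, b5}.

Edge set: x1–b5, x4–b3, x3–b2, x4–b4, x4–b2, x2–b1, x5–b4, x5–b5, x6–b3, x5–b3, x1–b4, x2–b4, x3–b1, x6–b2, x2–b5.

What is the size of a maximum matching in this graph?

5

A valid assignment of size 5: x1–b5, x2–b1, x3–b2, x4–b4, x5–b3.
The set {x1, x2, x3, x4, x5, x6} has only 5 neighbours ({b1, b2, b3, b4, b5}), so by Hall's theorem at most 5 of the 6 left vertices can be matched.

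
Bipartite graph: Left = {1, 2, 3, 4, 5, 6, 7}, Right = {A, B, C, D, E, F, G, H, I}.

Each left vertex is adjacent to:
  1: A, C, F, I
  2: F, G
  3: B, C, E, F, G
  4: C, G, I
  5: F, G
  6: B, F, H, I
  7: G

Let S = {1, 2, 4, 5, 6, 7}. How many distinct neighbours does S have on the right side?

7

The union of neighbours of {1, 2, 4, 5, 6, 7} is {A, B, C, F, G, H, I}, which has 7 elements.
Since |N(S)| = 7 ≥ |S| = 6, Hall's condition holds for this subset.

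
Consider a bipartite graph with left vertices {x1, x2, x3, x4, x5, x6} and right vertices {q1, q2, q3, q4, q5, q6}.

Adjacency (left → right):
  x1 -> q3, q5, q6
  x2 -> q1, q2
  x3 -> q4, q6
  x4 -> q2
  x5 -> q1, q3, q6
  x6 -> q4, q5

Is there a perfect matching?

Yes

One maximum matching: x1–q6, x2–q1, x3–q4, x4–q2, x5–q3, x6–q5.
All 6 left vertices are covered.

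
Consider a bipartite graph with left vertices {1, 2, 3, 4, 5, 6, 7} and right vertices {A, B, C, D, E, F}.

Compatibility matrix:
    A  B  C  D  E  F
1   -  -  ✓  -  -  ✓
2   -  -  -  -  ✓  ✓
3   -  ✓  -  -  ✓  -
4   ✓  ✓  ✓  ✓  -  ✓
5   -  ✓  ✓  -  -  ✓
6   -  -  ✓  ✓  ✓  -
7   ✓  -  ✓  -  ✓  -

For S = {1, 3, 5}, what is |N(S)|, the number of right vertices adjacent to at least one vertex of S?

The union of neighbours of {1, 3, 5} is {B, C, E, F}, which has 4 elements.
Since |N(S)| = 4 ≥ |S| = 3, Hall's condition holds for this subset.

4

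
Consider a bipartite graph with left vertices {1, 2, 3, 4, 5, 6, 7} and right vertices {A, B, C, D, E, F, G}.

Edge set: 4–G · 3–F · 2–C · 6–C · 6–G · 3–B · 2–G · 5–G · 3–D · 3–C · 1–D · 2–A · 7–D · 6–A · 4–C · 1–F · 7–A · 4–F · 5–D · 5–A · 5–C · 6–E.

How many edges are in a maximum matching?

For example, pair 1-F, 2-G, 3-B, 4-C, 5-A, 6-E, 7-D.
All 7 left vertices are matched, so no larger matching exists.

7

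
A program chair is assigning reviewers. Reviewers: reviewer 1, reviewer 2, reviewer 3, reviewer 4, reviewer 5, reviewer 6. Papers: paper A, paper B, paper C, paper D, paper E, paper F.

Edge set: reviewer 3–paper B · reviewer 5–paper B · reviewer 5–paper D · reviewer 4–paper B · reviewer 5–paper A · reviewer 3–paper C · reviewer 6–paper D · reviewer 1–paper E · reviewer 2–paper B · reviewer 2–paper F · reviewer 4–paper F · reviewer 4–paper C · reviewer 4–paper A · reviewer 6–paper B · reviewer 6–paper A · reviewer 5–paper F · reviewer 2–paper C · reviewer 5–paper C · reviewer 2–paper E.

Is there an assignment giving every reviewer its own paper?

Yes

One maximum matching: reviewer 1–paper E, reviewer 2–paper F, reviewer 3–paper C, reviewer 4–paper A, reviewer 5–paper B, reviewer 6–paper D.
All 6 reviewers are covered.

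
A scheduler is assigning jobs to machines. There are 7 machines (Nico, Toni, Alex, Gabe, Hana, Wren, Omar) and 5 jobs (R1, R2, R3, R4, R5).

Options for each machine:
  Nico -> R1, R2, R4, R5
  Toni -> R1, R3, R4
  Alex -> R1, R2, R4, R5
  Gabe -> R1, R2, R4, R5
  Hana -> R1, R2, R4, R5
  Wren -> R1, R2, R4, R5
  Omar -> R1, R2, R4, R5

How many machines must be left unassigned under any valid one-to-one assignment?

2

For example, pair Nico-R1, Toni-R3, Alex-R2, Gabe-R5, Hana-R4.
The set {Nico, Alex, Gabe, Hana, Wren, Omar} has only 4 neighbours ({R1, R2, R4, R5}), so by Hall's theorem at most 5 of the 7 machines can be matched.
That matches 5 of the 7, leaving 2 unmatched; no matching can do better.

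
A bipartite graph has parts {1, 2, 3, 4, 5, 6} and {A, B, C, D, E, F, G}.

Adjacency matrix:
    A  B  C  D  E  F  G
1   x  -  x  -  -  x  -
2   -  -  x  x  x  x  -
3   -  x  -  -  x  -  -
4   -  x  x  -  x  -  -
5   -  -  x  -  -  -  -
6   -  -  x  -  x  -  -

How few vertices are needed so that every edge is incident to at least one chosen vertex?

A maximum matching has 5 edges (e.g. 1–F, 2–D, 3–E, 4–B, 5–C).
By König's theorem the minimum vertex cover has the same size. One such cover is {1, 2, B, C, E}.

5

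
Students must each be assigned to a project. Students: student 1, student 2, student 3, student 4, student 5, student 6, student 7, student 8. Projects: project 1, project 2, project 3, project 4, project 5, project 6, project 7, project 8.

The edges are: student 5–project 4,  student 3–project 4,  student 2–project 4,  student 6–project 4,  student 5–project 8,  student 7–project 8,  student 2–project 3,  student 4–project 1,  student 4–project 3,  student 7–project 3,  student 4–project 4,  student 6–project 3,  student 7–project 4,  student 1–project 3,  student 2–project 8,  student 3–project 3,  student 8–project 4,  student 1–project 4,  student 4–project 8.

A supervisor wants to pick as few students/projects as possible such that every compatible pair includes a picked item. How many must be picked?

4

{student 4, project 3, project 4, project 8} is a vertex cover of size 4: every edge has an endpoint in this set.
No smaller cover exists because student 1–project 3, student 2–project 8, student 3–project 4, student 4–project 1 is a matching of size 4, and a cover must include an endpoint of each of these disjoint edges (König's theorem).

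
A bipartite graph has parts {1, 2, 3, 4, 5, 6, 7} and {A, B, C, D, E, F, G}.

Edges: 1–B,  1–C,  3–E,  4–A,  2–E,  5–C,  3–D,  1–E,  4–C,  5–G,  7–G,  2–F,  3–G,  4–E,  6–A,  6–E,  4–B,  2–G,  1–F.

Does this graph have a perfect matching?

Yes

One maximum matching: 1–E, 2–F, 3–D, 4–B, 5–C, 6–A, 7–G.
All 7 left vertices are covered.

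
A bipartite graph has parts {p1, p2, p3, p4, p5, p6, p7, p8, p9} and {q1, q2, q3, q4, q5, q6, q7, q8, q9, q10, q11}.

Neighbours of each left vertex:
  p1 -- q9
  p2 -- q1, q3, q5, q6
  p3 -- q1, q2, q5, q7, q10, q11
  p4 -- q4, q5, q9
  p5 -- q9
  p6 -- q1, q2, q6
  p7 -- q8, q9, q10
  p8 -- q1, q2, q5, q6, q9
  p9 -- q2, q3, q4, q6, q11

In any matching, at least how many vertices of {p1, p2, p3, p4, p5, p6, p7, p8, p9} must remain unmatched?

1

One maximum matching: p1–q9, p2–q5, p3–q7, p4–q4, p6–q2, p7–q8, p8–q1, p9–q6.
The set {p1, p5} has only 1 neighbour ({q9}), so by Hall's theorem at most 8 of the 9 left vertices can be matched.
That matches 8 of the 9, leaving 1 unmatched; no matching can do better.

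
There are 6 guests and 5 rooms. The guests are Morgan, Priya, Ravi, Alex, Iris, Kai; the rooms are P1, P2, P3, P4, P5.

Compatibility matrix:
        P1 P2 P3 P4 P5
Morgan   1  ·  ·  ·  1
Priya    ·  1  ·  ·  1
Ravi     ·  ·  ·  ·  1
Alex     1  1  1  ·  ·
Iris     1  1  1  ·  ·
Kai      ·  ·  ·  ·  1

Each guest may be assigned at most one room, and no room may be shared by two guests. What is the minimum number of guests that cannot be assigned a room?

One maximum matching: Morgan-P1, Priya-P2, Ravi-P5, Alex-P3.
The set {Morgan, Priya, Ravi, Alex, Iris, Kai} has only 4 neighbours ({P1, P2, P3, P5}), so by Hall's theorem at most 4 of the 6 guests can be matched.
That matches 4 of the 6, leaving 2 unmatched; no matching can do better.

2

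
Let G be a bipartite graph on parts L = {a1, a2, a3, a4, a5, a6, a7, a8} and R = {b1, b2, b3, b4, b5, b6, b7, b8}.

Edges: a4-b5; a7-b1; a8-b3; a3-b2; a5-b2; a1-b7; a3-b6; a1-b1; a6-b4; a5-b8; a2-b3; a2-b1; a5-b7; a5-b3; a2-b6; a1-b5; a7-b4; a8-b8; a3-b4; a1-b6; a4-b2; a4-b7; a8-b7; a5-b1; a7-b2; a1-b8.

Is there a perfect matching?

Yes

One maximum matching: a1-b7, a2-b6, a3-b2, a4-b5, a5-b8, a6-b4, a7-b1, a8-b3.
All 8 left vertices are covered.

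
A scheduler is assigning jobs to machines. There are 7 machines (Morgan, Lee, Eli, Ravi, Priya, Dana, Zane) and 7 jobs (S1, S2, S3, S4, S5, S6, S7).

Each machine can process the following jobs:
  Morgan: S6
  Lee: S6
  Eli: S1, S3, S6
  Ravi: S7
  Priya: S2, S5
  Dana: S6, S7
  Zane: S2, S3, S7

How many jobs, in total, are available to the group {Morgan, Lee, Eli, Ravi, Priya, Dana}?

6

The union of neighbours of {Morgan, Lee, Eli, Ravi, Priya, Dana} is {S1, S2, S3, S5, S6, S7}, which has 6 elements.
Since |N(S)| = 6 ≥ |S| = 6, Hall's condition holds for this subset.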